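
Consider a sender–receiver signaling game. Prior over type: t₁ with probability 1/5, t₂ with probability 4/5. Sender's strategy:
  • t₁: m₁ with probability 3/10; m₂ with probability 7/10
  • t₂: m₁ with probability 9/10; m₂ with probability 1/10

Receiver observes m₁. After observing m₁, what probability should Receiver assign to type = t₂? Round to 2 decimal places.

P(m₁) = (1/5)·(3/10) + (4/5)·(9/10) = 39/50
P(t₂ | m₁) = ((4/5)·(9/10)) / (39/50) = (18/25) / (39/50) = 12/13

0.92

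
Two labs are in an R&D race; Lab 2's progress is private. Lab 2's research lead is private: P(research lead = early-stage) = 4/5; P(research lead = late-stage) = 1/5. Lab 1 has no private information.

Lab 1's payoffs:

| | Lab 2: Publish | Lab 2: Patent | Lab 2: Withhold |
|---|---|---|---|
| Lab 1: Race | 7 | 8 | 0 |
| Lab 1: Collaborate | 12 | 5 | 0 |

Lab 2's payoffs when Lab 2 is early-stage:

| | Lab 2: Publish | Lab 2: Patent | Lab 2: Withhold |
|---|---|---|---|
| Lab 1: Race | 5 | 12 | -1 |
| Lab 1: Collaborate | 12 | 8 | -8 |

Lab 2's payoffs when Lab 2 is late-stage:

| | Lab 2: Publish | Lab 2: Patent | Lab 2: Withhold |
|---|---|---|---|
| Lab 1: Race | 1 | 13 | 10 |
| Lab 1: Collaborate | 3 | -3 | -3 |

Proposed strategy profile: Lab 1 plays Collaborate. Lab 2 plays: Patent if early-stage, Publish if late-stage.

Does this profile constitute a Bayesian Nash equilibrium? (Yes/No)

Lab 1 plays Collaborate: E[Collaborate] = 4/5·(5) + 1/5·(12) = 32/5; E[Race] = 39/5. Not best-responding. ✗
Lab 2 (research lead early-stage), facing Collaborate: Publish gives 12, Patent gives 8, Withhold gives -8. Proposed Patent is not best — profitable deviation exists. ✗
Lab 2 (research lead late-stage), facing Collaborate: Publish gives 3, Patent gives -3, Withhold gives -3. Proposed Publish is best. ✓

No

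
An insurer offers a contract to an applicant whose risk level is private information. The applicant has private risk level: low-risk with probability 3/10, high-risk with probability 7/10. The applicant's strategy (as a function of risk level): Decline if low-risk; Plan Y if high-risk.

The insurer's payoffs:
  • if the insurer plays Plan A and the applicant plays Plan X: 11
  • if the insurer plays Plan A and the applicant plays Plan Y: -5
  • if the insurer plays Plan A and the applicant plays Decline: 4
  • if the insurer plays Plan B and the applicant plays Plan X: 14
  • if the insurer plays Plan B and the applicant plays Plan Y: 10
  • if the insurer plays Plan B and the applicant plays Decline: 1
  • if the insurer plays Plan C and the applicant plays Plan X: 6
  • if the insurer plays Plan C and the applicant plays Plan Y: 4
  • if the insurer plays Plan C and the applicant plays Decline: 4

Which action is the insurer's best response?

Plan B

E[Plan A] = 3/10·(4) + 7/10·(-5) = -23/10
E[Plan B] = 3/10·(1) + 7/10·(10) = 73/10
E[Plan C] = 3/10·(4) + 7/10·(4) = 4
Best response: Plan B (73/10 is the largest).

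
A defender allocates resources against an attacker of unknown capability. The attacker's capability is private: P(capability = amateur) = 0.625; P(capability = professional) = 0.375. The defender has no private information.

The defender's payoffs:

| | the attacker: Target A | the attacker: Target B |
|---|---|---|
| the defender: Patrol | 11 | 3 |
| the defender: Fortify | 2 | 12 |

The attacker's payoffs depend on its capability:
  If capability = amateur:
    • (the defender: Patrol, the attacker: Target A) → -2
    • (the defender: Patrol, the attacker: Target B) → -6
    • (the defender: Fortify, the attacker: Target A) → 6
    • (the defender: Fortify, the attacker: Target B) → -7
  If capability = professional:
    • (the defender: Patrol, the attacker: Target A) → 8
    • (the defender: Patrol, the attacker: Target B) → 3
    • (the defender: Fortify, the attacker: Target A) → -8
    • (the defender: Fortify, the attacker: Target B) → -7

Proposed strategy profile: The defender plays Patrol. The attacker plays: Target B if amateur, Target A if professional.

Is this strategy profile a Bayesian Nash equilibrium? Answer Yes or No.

The defender plays Patrol: E[Patrol] = 0.625·(3) + 0.375·(11) = 6; E[Fortify] = 8.25. Not best-responding. ✗
The attacker (capability amateur), facing Patrol: Target A gives -2, Target B gives -6. Proposed Target B is not best — profitable deviation exists. ✗
The attacker (capability professional), facing Patrol: Target A gives 8, Target B gives 3. Proposed Target A is best. ✓

No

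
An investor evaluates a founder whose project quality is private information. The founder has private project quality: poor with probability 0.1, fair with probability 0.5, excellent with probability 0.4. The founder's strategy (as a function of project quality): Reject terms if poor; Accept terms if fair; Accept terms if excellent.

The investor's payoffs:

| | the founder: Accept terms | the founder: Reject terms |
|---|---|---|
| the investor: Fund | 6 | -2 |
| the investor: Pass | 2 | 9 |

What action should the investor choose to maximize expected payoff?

E[Fund] = 0.1·(-2) + 0.5·(6) + 0.4·(6) = 5.2
E[Pass] = 0.1·(9) + 0.5·(2) + 0.4·(2) = 2.7
Best response: Fund (5.2 is the largest).

Fund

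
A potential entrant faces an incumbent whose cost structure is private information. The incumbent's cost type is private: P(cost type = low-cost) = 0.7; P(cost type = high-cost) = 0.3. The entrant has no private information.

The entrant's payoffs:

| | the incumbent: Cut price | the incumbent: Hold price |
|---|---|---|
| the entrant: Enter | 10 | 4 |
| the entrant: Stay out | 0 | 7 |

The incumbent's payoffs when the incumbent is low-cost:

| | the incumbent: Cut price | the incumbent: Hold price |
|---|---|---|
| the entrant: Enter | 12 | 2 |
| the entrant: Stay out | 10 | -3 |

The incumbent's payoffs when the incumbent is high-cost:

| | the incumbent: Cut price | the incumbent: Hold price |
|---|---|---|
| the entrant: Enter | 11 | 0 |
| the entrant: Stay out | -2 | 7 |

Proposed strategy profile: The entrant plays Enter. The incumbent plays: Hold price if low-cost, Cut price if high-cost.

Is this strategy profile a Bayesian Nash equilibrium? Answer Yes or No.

A profile is a BNE iff every type of every player is best-responding given beliefs about the other side.
The entrant plays Enter: E[Enter] = 0.7·(4) + 0.3·(10) = 5.8; E[Stay out] = 4.9. Best-responding. ✓
The incumbent (cost type low-cost), facing Enter: Cut price gives 12, Hold price gives 2. Proposed Hold price is not best — profitable deviation exists. ✗
The incumbent (cost type high-cost), facing Enter: Cut price gives 11, Hold price gives 0. Proposed Cut price is best. ✓

No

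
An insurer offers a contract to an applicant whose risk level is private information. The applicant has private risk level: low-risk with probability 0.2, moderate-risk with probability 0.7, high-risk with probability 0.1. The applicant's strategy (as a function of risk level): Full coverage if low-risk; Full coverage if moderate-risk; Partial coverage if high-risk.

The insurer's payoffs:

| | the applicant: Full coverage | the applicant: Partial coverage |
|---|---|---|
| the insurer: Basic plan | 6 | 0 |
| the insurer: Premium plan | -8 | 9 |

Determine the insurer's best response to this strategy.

Basic plan

Compute the insurer's expected payoff for each action, taking the expectation over the applicant's type.
E[Basic plan] = 0.2·(6) + 0.7·(6) + 0.1·(0) = 5.4
E[Premium plan] = 0.2·(-8) + 0.7·(-8) + 0.1·(9) = -6.3
Best response: Basic plan (5.4 is the largest).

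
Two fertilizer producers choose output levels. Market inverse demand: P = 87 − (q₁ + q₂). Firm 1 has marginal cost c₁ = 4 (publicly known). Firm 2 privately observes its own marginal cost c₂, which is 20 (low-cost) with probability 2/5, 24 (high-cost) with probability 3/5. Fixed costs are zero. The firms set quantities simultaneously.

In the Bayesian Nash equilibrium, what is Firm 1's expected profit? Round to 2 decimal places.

Each type of Firm 2 best-responds to q₁; Firm 1 best-responds to the expected q₂ over Firm 2's types.
Firm 2 with cost c maximizes (87 − (q₁+q₂) − c)·q₂, giving q₂(c) = (87 − c − q₁)/2.
E[c₂] = 2/5·20 + 3/5·24 = 22.4
Firm 1's FOC against E[q₂] yields q₁ = (87 − 2·4 + E[c₂])/3 = (87 − 8 + 22.4)/3 = 33.8.
E[P] = 87 − (q₁ + E[q₂]) = 37.8; Firm 1's expected profit = (E[P] − 4)·q₁ = (37.8 − 4)·33.8 = 1142.44.

1142.44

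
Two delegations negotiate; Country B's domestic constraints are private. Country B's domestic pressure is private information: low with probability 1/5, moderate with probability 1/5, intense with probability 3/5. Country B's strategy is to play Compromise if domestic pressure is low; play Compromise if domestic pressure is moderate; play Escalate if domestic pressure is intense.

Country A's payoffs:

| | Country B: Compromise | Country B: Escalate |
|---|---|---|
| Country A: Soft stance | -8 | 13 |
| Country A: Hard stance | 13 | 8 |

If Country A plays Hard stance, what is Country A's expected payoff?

10

Take the expectation over Country B's domestic pressure, weighting each type's action by its prior probability.
E[Hard stance] = 1/5·13 + 1/5·13 + 3/5·8 = 13/5 + 13/5 + 24/5 = 10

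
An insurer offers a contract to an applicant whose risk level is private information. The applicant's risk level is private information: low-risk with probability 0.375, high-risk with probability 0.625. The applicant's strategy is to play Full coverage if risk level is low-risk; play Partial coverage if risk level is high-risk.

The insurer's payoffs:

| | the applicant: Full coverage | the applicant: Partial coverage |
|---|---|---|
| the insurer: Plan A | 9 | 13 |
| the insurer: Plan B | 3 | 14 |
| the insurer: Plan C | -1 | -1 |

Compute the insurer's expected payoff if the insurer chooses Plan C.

-1

E[Plan C] = 0.375·(-1) + 0.625·(-1) = (-0.375) + (-0.625) = -1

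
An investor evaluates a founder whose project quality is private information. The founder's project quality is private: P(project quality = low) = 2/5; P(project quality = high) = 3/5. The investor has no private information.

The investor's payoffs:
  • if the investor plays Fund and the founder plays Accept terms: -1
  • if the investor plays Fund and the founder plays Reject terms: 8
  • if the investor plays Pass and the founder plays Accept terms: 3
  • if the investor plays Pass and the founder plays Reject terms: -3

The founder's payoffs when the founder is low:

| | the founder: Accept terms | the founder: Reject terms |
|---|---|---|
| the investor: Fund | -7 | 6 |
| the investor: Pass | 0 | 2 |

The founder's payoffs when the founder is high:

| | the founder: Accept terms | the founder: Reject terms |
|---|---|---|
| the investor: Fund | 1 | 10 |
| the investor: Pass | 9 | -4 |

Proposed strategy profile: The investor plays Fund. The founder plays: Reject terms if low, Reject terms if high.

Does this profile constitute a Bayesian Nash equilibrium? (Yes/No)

Yes

The investor plays Fund: E[Fund] = 2/5·(8) + 3/5·(8) = 8; E[Pass] = -3. Best-responding. ✓
The founder (project quality low), facing Fund: Accept terms gives -7, Reject terms gives 6. Proposed Reject terms is best. ✓
The founder (project quality high), facing Fund: Accept terms gives 1, Reject terms gives 10. Proposed Reject terms is best. ✓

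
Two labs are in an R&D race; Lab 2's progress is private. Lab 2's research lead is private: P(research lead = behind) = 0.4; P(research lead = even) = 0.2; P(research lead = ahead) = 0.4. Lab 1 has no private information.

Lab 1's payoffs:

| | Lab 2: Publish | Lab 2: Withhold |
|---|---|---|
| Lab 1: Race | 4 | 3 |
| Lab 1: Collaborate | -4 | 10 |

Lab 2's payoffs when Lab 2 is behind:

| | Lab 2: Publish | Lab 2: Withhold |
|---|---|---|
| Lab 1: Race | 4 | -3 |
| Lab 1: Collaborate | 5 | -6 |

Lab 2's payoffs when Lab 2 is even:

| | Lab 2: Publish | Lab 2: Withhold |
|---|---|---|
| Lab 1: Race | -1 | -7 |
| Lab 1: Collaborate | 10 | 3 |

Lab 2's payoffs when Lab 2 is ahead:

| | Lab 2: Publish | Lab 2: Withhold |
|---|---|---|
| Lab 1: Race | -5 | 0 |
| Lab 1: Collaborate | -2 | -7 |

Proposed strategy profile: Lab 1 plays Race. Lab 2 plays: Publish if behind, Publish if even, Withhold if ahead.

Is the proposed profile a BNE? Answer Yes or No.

Yes

Lab 1 plays Race: E[Race] = 0.4·(4) + 0.2·(4) + 0.4·(3) = 3.6; E[Collaborate] = 1.6. Best-responding. ✓
Lab 2 (research lead behind), facing Race: Publish gives 4, Withhold gives -3. Proposed Publish is best. ✓
Lab 2 (research lead even), facing Race: Publish gives -1, Withhold gives -7. Proposed Publish is best. ✓
Lab 2 (research lead ahead), facing Race: Publish gives -5, Withhold gives 0. Proposed Withhold is best. ✓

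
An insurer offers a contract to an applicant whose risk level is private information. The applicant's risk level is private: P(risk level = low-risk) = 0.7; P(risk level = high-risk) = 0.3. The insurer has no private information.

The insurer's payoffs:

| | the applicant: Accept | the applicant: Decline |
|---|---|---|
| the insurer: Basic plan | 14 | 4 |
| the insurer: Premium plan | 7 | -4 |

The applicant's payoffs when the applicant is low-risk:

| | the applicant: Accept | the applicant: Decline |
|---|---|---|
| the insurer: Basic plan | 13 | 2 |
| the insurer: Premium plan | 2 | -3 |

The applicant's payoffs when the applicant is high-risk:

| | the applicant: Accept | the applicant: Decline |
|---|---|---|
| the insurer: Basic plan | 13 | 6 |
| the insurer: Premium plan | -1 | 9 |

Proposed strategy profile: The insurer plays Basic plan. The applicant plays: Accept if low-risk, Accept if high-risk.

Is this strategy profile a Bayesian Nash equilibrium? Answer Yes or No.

The insurer plays Basic plan: E[Basic plan] = 0.7·(14) + 0.3·(14) = 14; E[Premium plan] = 7. Best-responding. ✓
The applicant (risk level low-risk), facing Basic plan: Accept gives 13, Decline gives 2. Proposed Accept is best. ✓
The applicant (risk level high-risk), facing Basic plan: Accept gives 13, Decline gives 6. Proposed Accept is best. ✓

Yes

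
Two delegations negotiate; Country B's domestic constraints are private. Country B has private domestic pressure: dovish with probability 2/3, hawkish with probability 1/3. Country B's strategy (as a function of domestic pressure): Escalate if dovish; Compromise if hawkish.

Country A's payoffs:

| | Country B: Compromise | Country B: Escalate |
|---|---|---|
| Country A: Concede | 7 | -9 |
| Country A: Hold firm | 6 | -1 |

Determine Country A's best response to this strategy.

Compute Country A's expected payoff for each action, taking the expectation over Country B's type.
E[Concede] = 2/3·(-9) + 1/3·(7) = -11/3
E[Hold firm] = 2/3·(-1) + 1/3·(6) = 4/3
Best response: Hold firm (4/3 is the largest).

Hold firm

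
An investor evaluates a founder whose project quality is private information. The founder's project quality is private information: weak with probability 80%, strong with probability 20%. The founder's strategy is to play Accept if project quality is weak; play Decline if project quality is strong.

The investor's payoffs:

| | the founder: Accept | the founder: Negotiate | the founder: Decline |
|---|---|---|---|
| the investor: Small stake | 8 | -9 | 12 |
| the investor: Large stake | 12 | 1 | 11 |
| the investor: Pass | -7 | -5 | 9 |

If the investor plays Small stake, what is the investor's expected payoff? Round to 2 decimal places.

8.80

Take the expectation over the founder's project quality, weighting each type's action by its prior probability.
E[Small stake] = 0.8·8 + 0.2·12 = 6.4 + 2.4 = 8.8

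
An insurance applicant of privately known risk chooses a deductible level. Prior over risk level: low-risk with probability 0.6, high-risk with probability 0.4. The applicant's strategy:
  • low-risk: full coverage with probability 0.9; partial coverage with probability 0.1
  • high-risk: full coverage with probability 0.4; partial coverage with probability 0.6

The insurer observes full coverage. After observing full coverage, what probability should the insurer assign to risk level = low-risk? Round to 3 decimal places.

Apply Bayes' rule using the sender's strategy as the likelihood.
P(full coverage) = 0.6·0.9 + 0.4·0.4 = 0.7
P(low-risk | full coverage) = (0.6·0.9) / 0.7 = 0.54 / 0.7 = 0.771429

0.771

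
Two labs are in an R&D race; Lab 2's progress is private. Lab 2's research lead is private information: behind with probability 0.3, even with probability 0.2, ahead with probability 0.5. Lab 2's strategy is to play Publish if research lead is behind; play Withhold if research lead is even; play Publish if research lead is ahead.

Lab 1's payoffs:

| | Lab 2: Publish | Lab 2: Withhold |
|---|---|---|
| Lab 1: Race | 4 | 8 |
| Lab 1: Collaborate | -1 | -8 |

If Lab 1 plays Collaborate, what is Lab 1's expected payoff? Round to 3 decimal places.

-2.400

E[Collaborate] = 0.3·(-1) + 0.2·(-8) + 0.5·(-1) = (-0.3) + (-1.6) + (-0.5) = -2.4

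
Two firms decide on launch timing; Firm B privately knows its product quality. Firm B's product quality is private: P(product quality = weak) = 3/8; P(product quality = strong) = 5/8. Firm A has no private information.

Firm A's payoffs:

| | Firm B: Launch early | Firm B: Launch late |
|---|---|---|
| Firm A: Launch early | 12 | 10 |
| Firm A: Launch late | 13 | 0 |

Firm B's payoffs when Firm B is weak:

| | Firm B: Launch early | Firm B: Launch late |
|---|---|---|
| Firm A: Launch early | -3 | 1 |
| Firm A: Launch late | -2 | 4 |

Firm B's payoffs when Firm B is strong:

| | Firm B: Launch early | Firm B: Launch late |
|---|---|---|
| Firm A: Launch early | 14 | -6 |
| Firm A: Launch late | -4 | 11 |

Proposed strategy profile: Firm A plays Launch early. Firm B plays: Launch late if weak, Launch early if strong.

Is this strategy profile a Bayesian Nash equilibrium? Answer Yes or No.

Firm A plays Launch early: E[Launch early] = 3/8·(10) + 5/8·(12) = 45/4; E[Launch late] = 65/8. Best-responding. ✓
Firm B (product quality weak), facing Launch early: Launch early gives -3, Launch late gives 1. Proposed Launch late is best. ✓
Firm B (product quality strong), facing Launch early: Launch early gives 14, Launch late gives -6. Proposed Launch early is best. ✓

Yes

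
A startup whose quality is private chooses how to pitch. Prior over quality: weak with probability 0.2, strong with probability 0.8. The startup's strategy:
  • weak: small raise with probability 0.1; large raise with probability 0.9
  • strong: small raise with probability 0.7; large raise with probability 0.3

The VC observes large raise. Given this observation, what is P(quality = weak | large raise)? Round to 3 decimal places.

P(large raise) = 0.2·0.9 + 0.8·0.3 = 0.42
P(weak | large raise) = (0.2·0.9) / 0.42 = 0.18 / 0.42 = 0.428571

0.429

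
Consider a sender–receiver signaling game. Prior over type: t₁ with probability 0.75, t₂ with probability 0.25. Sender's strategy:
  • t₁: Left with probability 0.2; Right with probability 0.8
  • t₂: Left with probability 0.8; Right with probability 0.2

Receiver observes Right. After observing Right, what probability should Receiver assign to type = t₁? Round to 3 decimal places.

Apply Bayes' rule using the sender's strategy as the likelihood.
P(Right) = 0.75·0.8 + 0.25·0.2 = 0.65
P(t₁ | Right) = (0.75·0.8) / 0.65 = 0.6 / 0.65 = 0.923077

0.923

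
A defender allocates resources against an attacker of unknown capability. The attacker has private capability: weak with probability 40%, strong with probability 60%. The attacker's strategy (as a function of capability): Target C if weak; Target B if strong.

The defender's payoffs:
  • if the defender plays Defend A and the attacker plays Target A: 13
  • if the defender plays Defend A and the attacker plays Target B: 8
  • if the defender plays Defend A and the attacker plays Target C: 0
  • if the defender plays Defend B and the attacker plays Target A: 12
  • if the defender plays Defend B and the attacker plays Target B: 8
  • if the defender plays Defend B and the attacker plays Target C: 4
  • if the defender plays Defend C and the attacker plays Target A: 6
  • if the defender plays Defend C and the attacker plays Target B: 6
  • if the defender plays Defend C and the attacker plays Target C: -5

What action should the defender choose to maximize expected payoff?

E[Defend A] = 0.4·(0) + 0.6·(8) = 4.8
E[Defend B] = 0.4·(4) + 0.6·(8) = 6.4
E[Defend C] = 0.4·(-5) + 0.6·(6) = 1.6
Best response: Defend B (6.4 is the largest).

Defend B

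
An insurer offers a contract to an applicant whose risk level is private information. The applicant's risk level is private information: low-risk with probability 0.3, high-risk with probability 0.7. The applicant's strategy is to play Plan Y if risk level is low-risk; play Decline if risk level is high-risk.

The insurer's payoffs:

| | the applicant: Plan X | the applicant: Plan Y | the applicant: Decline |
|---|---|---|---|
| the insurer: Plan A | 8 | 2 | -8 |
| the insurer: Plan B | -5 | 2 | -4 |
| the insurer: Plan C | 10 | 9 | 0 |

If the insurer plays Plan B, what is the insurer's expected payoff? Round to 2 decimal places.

-2.20

E[Plan B] = 0.3·2 + 0.7·(-4) = 0.6 + (-2.8) = -2.2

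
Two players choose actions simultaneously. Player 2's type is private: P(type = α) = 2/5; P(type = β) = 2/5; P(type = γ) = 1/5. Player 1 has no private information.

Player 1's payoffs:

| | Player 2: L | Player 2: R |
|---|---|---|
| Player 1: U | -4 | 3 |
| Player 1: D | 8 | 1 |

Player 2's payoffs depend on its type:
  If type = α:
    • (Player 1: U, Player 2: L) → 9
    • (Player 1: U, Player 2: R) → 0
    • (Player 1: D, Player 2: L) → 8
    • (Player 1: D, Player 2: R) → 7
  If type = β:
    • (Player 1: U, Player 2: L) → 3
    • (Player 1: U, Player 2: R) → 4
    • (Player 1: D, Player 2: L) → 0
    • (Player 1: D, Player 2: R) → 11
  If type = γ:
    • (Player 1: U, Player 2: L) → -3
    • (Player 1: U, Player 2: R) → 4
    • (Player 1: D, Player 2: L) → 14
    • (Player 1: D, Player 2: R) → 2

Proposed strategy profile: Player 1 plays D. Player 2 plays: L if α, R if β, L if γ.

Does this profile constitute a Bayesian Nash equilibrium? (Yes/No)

Yes

Player 1 plays D: E[D] = 2/5·(8) + 2/5·(1) + 1/5·(8) = 26/5; E[U] = -6/5. Best-responding. ✓
Player 2 (type α), facing D: L gives 8, R gives 7. Proposed L is best. ✓
Player 2 (type β), facing D: L gives 0, R gives 11. Proposed R is best. ✓
Player 2 (type γ), facing D: L gives 14, R gives 2. Proposed L is best. ✓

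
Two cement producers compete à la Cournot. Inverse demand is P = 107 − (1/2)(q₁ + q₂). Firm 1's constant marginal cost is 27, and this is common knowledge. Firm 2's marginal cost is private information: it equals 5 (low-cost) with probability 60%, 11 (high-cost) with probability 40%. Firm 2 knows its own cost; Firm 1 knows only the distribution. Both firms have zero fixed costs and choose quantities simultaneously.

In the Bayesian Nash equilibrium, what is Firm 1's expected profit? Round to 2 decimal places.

Firm 2 with cost c maximizes (107 − (1/2)(q₁+q₂) − c)·q₂, giving q₂(c) = (107 − c − (1/2)q₁).
E[c₂] = 0.6·5 + 0.4·11 = 7.4
Firm 1's FOC against E[q₂] yields q₁ = (107 − 2·27 + E[c₂])/(3/2) = (107 − 54 + 7.4)/(3/2) = 40.2667.
E[P] = 107 − (1/2)·(q₁ + E[q₂]) = 47.1333; Firm 1's expected profit = (E[P] − 27)·q₁ = (47.1333 − 27)·40.2667 = 810.702.

810.70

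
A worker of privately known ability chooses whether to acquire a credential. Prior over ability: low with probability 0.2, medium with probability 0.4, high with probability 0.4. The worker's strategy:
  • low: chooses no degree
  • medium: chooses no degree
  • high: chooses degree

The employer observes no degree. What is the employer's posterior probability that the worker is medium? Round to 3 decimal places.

0.667

P(no degree) = 0.2·1 + 0.4·1 + 0.4·0 = 0.6
P(medium | no degree) = (0.4·1) / 0.6 = 0.4 / 0.6 = 0.666667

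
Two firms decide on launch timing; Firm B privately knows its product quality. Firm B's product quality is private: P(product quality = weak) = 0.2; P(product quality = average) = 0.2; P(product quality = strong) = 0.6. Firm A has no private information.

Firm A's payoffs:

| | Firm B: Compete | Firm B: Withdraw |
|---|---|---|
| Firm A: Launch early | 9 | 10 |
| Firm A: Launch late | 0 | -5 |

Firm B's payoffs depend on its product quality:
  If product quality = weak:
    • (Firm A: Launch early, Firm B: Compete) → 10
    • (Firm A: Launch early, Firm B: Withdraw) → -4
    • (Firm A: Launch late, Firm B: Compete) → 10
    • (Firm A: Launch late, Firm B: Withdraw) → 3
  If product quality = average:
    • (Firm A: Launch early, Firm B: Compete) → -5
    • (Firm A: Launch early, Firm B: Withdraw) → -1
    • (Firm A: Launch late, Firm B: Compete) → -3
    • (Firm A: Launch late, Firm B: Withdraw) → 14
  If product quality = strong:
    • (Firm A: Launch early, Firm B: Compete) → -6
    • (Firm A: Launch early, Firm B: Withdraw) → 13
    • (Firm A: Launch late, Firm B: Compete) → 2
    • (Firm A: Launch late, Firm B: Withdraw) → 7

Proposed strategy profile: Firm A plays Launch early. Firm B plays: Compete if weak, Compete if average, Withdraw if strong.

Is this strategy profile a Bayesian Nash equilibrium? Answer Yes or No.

No

Firm A plays Launch early: E[Launch early] = 0.2·(9) + 0.2·(9) + 0.6·(10) = 9.6; E[Launch late] = -3. Best-responding. ✓
Firm B (product quality weak), facing Launch early: Compete gives 10, Withdraw gives -4. Proposed Compete is best. ✓
Firm B (product quality average), facing Launch early: Compete gives -5, Withdraw gives -1. Proposed Compete is not best — profitable deviation exists. ✗
Firm B (product quality strong), facing Launch early: Compete gives -6, Withdraw gives 13. Proposed Withdraw is best. ✓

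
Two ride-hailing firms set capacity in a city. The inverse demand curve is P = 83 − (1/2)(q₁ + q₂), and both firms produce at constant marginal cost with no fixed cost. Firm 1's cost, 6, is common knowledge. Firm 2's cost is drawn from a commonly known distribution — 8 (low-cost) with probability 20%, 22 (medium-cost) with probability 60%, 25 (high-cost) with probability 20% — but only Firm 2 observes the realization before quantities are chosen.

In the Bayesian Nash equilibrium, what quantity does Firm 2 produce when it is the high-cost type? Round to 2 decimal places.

Firm 2 with cost c maximizes (83 − (1/2)(q₁+q₂) − c)·q₂, giving q₂(c) = (83 − c − (1/2)q₁).
E[c₂] = 0.2·8 + 0.6·22 + 0.2·25 = 19.8
Firm 1's FOC against E[q₂] yields q₁ = (83 − 2·6 + E[c₂])/(3/2) = (83 − 12 + 19.8)/(3/2) = 60.5333.
q₂(high-cost) = (83 − 25 − (1/2)·60.5333) = 27.7333.

27.73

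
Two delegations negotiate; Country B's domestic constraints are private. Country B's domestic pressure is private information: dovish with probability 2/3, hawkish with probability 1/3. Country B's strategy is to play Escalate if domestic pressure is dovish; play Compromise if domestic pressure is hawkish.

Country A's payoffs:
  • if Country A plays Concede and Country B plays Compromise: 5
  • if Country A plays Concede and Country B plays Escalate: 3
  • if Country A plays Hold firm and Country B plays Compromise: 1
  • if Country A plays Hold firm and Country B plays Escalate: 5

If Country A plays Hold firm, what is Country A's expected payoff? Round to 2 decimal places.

E[Hold firm] = 2/3·5 + 1/3·1 = 10/3 + 1/3 = 11/3

3.67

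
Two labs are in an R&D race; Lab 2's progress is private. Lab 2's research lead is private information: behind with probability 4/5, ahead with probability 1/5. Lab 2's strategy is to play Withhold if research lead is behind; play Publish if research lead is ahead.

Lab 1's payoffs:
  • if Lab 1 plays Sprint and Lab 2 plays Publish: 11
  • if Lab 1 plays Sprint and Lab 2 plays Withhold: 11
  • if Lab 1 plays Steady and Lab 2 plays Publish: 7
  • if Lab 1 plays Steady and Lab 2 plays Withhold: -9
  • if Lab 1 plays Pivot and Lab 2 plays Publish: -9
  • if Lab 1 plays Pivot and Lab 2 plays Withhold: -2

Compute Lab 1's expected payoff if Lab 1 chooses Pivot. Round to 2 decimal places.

E[Pivot] = 4/5·(-2) + 1/5·(-9) = (-8/5) + (-9/5) = -17/5

-3.40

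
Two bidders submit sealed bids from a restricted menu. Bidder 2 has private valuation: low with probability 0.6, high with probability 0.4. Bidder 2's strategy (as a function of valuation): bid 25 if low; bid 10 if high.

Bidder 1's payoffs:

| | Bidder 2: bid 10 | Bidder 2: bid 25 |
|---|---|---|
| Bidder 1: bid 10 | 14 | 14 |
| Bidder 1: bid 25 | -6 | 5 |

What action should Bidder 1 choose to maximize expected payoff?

E[bid 10] = 0.6·(14) + 0.4·(14) = 14
E[bid 25] = 0.6·(5) + 0.4·(-6) = 0.6
Best response: bid 10 (14 is the largest).

bid 10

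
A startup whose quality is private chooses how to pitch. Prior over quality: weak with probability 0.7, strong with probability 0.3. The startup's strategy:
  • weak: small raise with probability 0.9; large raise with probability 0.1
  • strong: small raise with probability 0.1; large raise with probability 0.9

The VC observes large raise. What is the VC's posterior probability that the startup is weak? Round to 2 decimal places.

Apply Bayes' rule using the sender's strategy as the likelihood.
P(large raise) = 0.7·0.1 + 0.3·0.9 = 0.34
P(weak | large raise) = (0.7·0.1) / 0.34 = 0.07 / 0.34 = 0.205882

0.21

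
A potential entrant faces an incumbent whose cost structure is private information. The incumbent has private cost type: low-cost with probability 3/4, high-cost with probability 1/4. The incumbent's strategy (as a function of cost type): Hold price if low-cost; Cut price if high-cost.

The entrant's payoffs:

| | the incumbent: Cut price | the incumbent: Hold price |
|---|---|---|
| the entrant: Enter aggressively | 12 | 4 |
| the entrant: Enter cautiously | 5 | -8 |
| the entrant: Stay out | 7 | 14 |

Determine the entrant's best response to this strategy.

E[Enter aggressively] = 3/4·(4) + 1/4·(12) = 6
E[Enter cautiously] = 3/4·(-8) + 1/4·(5) = -19/4
E[Stay out] = 3/4·(14) + 1/4·(7) = 49/4
Best response: Stay out (49/4 is the largest).

Stay out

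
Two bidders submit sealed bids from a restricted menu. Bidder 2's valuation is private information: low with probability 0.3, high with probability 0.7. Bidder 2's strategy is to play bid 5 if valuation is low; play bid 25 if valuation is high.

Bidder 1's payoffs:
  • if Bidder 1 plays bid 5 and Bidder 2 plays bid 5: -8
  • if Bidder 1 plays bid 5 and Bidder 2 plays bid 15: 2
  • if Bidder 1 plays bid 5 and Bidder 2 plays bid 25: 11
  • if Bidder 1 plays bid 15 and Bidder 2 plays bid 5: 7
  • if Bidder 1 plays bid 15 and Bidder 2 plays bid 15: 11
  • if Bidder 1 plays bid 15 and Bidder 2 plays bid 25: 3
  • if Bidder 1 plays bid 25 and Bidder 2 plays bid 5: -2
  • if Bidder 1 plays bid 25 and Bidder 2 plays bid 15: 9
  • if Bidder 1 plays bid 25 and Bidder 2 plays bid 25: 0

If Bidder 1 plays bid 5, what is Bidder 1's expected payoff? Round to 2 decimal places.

E[bid 5] = 0.3·(-8) + 0.7·11 = (-2.4) + 7.7 = 5.3

5.30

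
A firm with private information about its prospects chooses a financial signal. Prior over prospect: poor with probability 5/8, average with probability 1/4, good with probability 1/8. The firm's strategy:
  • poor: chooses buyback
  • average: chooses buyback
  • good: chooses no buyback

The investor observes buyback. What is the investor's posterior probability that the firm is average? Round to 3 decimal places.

Apply Bayes' rule using the sender's strategy as the likelihood.
P(buyback) = (5/8)·1 + (1/4)·1 + (1/8)·0 = 7/8
P(average | buyback) = ((1/4)·1) / (7/8) = (1/4) / (7/8) = 2/7

0.286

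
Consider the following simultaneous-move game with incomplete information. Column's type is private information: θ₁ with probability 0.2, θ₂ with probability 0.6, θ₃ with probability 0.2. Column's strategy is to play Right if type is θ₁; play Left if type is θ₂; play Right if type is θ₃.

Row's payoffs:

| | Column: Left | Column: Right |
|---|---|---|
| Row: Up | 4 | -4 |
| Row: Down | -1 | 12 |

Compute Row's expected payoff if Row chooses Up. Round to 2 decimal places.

0.80

E[Up] = 0.2·(-4) + 0.6·4 + 0.2·(-4) = (-0.8) + 2.4 + (-0.8) = 0.8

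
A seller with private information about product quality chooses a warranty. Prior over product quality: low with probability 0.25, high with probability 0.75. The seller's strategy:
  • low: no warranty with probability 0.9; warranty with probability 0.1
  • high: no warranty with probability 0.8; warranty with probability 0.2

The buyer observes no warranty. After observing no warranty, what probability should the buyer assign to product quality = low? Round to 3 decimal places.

P(no warranty) = 0.25·0.9 + 0.75·0.8 = 0.825
P(low | no warranty) = (0.25·0.9) / 0.825 = 0.225 / 0.825 = 0.272727

0.273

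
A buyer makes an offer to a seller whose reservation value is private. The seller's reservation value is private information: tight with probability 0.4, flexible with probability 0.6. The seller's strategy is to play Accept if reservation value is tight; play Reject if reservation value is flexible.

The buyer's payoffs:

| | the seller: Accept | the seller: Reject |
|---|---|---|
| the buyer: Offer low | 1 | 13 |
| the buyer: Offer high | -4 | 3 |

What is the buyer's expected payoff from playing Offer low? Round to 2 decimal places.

E[Offer low] = 0.4·1 + 0.6·13 = 0.4 + 7.8 = 8.2

8.20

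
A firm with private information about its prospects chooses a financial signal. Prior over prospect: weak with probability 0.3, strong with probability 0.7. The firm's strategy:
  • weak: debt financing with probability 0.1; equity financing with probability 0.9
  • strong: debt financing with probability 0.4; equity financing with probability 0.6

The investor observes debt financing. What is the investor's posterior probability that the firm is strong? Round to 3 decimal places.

0.903

P(debt financing) = 0.3·0.1 + 0.7·0.4 = 0.31
P(strong | debt financing) = (0.7·0.4) / 0.31 = 0.28 / 0.31 = 0.903226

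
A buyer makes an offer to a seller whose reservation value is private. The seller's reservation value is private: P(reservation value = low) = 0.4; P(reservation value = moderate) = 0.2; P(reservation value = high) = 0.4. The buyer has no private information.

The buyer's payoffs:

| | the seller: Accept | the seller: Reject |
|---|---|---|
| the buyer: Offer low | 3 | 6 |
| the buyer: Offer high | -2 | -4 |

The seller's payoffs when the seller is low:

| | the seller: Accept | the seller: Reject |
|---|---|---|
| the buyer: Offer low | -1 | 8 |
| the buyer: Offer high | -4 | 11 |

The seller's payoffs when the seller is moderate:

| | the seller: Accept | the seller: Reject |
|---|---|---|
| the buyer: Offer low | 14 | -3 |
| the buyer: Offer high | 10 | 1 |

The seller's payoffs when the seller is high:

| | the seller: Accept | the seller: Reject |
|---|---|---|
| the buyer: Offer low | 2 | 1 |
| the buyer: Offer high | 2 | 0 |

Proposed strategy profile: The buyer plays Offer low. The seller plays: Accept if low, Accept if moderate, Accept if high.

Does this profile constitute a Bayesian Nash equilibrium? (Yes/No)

The buyer plays Offer low: E[Offer low] = 0.4·(3) + 0.2·(3) + 0.4·(3) = 3; E[Offer high] = -2. Best-responding. ✓
The seller (reservation value low), facing Offer low: Accept gives -1, Reject gives 8. Proposed Accept is not best — profitable deviation exists. ✗
The seller (reservation value moderate), facing Offer low: Accept gives 14, Reject gives -3. Proposed Accept is best. ✓
The seller (reservation value high), facing Offer low: Accept gives 2, Reject gives 1. Proposed Accept is best. ✓

No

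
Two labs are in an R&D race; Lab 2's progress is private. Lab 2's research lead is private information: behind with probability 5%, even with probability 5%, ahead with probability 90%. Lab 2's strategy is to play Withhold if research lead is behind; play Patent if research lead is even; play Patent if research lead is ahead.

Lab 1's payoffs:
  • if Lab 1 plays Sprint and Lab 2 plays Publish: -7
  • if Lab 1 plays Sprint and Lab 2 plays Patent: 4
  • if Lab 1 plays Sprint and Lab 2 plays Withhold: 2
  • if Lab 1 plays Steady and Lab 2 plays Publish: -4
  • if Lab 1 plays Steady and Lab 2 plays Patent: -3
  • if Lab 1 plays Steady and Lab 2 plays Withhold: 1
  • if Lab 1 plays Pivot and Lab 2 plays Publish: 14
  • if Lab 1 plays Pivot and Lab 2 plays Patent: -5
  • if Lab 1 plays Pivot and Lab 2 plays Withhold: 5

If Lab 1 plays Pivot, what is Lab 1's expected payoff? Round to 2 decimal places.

-4.50

E[Pivot] = 0.05·5 + 0.05·(-5) + 0.9·(-5) = 0.25 + (-0.25) + (-4.5) = -4.5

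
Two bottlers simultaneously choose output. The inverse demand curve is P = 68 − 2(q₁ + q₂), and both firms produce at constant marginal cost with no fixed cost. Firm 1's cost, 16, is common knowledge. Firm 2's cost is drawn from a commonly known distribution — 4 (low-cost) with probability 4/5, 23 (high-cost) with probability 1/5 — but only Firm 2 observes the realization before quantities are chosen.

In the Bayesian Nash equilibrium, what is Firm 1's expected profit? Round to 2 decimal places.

106.58

Type-c best response for Firm 2: q₂(c) = (68 − c)/4 − q₁/2.
Firm 1 maximizes expected profit; its first-order condition is 68 − 4q₁ − 2E[q₂] − 16 = 0.
Substituting E[q₂] and solving: E[c₂] = 7.8, so q₁ = (68 − 2·16 + 7.8)/6 = 7.3.
E[P] = 68 − 2·(q₁ + E[q₂]) = 30.6; Firm 1's expected profit = (E[P] − 16)·q₁ = (30.6 − 16)·7.3 = 106.58.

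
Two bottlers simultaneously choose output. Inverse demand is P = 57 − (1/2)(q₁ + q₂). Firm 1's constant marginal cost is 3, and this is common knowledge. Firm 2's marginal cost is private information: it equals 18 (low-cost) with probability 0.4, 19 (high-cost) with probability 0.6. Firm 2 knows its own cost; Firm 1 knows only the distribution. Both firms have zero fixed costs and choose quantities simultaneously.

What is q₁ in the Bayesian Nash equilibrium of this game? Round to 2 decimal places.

Type-c best response for Firm 2: q₂(c) = (57 − c) − q₁/2.
Firm 1 maximizes expected profit; its first-order condition is 57 − q₁ − (1/2)E[q₂] − 3 = 0.
Substituting E[q₂] and solving: E[c₂] = 18.6, so q₁ = (57 − 2·3 + 18.6)/(3/2) = 46.4.

46.40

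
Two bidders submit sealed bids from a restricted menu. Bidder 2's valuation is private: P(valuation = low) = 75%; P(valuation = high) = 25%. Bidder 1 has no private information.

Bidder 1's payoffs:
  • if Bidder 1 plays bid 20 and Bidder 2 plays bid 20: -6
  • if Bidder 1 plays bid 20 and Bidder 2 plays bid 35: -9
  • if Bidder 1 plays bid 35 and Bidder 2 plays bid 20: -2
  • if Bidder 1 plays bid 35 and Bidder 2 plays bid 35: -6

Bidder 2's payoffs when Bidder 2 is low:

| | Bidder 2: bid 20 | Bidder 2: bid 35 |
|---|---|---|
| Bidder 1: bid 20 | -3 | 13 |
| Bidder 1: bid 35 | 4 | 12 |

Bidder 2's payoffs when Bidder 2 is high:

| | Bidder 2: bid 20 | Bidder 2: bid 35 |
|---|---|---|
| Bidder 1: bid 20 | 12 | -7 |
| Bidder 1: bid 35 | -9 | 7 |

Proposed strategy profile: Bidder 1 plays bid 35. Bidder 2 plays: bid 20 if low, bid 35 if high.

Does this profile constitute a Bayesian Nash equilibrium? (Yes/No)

A profile is a BNE iff every type of every player is best-responding given beliefs about the other side.
Bidder 1 plays bid 35: E[bid 35] = 0.75·(-2) + 0.25·(-6) = -3; E[bid 20] = -6.75. Best-responding. ✓
Bidder 2 (valuation low), facing bid 35: bid 20 gives 4, bid 35 gives 12. Proposed bid 20 is not best — profitable deviation exists. ✗
Bidder 2 (valuation high), facing bid 35: bid 20 gives -9, bid 35 gives 7. Proposed bid 35 is best. ✓

No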